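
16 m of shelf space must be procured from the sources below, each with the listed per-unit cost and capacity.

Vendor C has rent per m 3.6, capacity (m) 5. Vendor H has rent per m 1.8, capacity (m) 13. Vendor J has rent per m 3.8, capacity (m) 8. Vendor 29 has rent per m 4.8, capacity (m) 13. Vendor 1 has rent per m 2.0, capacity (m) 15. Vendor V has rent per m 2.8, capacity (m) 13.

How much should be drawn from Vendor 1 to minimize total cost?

3

Cheapest first:
Vendor H at 1.8: take all 13 m ; 3 still needed.
Vendor 1 at 2.0: take 3 of its 15 ; requirement met.
Vendor V, Vendor C, Vendor J, Vendor 29: unused.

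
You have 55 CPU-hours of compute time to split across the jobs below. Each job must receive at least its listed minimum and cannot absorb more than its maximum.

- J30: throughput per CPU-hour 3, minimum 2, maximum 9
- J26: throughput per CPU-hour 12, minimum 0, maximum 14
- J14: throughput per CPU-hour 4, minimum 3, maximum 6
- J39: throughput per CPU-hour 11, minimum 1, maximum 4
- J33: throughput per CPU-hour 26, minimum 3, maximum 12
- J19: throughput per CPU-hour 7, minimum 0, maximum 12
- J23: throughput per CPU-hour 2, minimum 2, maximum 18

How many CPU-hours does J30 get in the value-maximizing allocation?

Meeting every minimum uses 2+0+3+1+3+0+2 = 11 CPU-hours, leaving 44.
Rank by throughput per CPU-hour: J33 26 > J26 12 > J39 11 > J19 7 > J14 4 > J30 3 > J23 2.
Give J33 9 more to hit its cap of 12 — 35 left.
Give J26 14 more to hit its cap of 14 — 21 left.
Give J39 3 more to hit its cap of 4 — 18 left.
J19 takes 12 more to reach its cap of 12 — 6 left.
J14 takes 3 more to reach its cap of 6 — 3 left.
J30 has room for 7 more but only 3 remain, so it gets 5.

5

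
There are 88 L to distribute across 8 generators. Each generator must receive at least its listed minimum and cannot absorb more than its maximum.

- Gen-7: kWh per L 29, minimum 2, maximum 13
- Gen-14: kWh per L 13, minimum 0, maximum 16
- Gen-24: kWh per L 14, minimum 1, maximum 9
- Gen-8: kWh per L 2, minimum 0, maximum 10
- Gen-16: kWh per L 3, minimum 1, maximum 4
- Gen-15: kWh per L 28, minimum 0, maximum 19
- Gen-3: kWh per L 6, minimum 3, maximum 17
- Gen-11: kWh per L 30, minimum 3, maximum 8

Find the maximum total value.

1601

Meeting every minimum uses 2+0+1+0+1+0+3+3 = 10 L, leaving 78.
Rank by kWh per L: Gen-11 30 > Gen-7 29 > Gen-15 28 > Gen-24 14 > Gen-14 13 > Gen-3 6 > Gen-16 3 > Gen-8 2.
Gen-11: +5 to 8 (cap) — 73 left.
Gen-7: +11 to 13 (cap) — 62 left.
Gen-15: +19 to 19 (cap) — 43 left.
Give Gen-24 8 more to hit its cap of 9 — 35 left.
Give Gen-14 16 more to hit its cap of 16 — 19 left.
Give Gen-3 14 more to hit its cap of 17 — 5 left.
Give Gen-16 3 more to hit its cap of 4 — 2 left.
Gen-8: +2 (room for 10) → 2. Pool exhausted.
Total = 29×13 + 13×16 + 14×9 + 2×2 + 3×4 + 28×19 + 6×17 + 30×8 = 1601.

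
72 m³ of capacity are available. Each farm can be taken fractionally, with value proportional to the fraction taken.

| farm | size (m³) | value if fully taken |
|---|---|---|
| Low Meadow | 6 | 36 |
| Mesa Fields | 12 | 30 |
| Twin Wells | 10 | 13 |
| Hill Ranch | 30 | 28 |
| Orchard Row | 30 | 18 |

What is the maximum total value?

Best value per unit of size first: Low Meadow 36/6≈6, Mesa Fields 30/12≈2.5, Twin Wells 13/10≈1.3, Hill Ranch 28/30≈0.933, Orchard Row 18/30≈0.6.
All 6 m³ of Low Meadow fit (value 36) — 66 remain.
Mesa Fields: take in full, 12 m³ for value 30 — 54 left.
Twin Wells: take in full, 10 m³ for value 13 — 44 left.
All 30 m³ of Hill Ranch fit (value 28) — 14 remain.
Only 14 m³ remain; take 14/30 of Orchard Row for value 18×14/30 = 8.4.
Total value = 115.4.

115.4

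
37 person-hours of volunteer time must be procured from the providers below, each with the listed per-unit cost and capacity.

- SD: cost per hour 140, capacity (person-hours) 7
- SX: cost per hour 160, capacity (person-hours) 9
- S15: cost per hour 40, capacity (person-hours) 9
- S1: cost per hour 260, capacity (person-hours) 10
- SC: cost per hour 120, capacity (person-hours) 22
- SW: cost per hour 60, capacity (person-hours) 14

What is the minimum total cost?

2880

Use providers in increasing cost order.
S15 at 40: take all 9 person-hours — 28 still needed.
Take 14 from SW at 60 — need 14 more.
SC at 120: take 14 of its 22 — requirement met.
SD, SX, S1: unused.
Cost = 9×40 + 14×60 + 14×120 = 2880.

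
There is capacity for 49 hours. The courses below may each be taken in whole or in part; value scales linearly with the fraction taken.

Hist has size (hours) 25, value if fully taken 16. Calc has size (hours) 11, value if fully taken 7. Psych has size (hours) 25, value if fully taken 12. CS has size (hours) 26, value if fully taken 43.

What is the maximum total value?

57.72

Rank by value-to-size ratio: CS 43/26≈1.65, Hist 16/25≈0.64, Calc 7/11≈0.636, Psych 12/25≈0.48.
All 26 hours of CS fit (value 43) — 23 remain.
23 hours left: a 23/25 share of Hist gives 16×23/25 = 14.72.
Total value = 57.72.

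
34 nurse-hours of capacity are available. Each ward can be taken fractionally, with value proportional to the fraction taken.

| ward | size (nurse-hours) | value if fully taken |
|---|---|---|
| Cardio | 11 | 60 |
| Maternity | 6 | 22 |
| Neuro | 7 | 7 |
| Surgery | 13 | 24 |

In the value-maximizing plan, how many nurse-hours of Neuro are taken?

Rank by value-to-size ratio: Cardio 60/11≈5.45, Maternity 22/6≈3.67, Surgery 24/13≈1.85, Neuro 7/7≈1.
Cardio: take in full, 11 nurse-hours for value 60 — 23 left.
Maternity: take in full, 6 nurse-hours for value 22 — 17 left.
All 13 nurse-hours of Surgery fit (value 24) — 4 remain.
Only 4 nurse-hours remain; take 4/7 of Neuro for value 7×4/7 = 4.

4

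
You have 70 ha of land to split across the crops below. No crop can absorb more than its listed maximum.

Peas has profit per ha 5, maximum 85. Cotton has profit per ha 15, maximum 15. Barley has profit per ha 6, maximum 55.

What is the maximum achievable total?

Order the crops by profit per ha: Cotton 15 > Barley 6 > Peas 5.
Cotton: +15 to 15 (cap) — 55 left.
Give Barley 55 to hit its cap of 55 — 0 left.
Total = 15×15 + 6×55 = 555.

555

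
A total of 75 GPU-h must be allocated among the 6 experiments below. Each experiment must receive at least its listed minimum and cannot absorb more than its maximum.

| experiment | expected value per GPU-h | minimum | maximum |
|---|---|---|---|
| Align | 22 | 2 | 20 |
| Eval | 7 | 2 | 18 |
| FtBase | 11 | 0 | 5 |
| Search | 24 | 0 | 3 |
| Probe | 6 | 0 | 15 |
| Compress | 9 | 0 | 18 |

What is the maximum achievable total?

921

Meeting every minimum uses 2+2+0+0+0+0 = 4 GPU-h, leaving 71.
Highest expected value per GPU-h first: Search 24 > Align 22 > FtBase 11 > Compress 9 > Eval 7 > Probe 6.
Search: +3 to 3 (cap) → 68 left.
Give Align 18 more to hit its cap of 20 → 50 left.
FtBase: +5 to 5 (cap) → 45 left.
Compress: +18 to 18 (cap) → 27 left.
Eval: +16 to 18 (cap) → 11 left.
Only 11 left; Probe takes them to reach 11.
Total = 22×20 + 7×18 + 11×5 + 24×3 + 6×11 + 9×18 = 921.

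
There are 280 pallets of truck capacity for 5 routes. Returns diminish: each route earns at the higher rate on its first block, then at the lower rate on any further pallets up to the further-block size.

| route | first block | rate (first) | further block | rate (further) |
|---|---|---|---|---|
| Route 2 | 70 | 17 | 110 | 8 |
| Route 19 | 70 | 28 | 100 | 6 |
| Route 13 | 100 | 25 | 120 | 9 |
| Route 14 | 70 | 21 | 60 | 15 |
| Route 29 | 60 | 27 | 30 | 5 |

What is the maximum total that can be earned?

Order all 10 blocks by rate: Route 19/T1 28 > Route 29/T1 27 > Route 13/T1 25 > Route 14/T1 21 > Route 2/T1 17 > Route 14/T2 15 > Route 13/T2 9 > Route 2/T2 8 > Route 19/T2 6 > Route 29/T2 5.
Fill Route 19 T1 block (70 at 28) — 210 left.
Fill Route 29 T1 block (60 at 27) — 150 left.
Route 13 T1 at 25: fill all 100 — 50 left.
Route 14 T1 at 21: only 50 left, fill 50.
Total = 28×70 + 27×60 + 25×100 + 21×50 = 7130.

7130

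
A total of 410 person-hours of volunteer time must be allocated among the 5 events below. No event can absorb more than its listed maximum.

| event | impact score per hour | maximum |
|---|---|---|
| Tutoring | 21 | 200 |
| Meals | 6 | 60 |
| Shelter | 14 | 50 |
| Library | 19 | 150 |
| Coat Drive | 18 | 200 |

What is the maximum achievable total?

8130

Rank by impact score per hour: Tutoring 21 > Library 19 > Coat Drive 18 > Shelter 14 > Meals 6.
Give Tutoring 200 to hit its cap of 200 → 210 left.
Library takes 150 to reach its cap of 150 → 60 left.
Coat Drive: +60 (room for 200) → 60. Pool exhausted.
Total = 21×200 + 19×150 + 18×60 = 8130.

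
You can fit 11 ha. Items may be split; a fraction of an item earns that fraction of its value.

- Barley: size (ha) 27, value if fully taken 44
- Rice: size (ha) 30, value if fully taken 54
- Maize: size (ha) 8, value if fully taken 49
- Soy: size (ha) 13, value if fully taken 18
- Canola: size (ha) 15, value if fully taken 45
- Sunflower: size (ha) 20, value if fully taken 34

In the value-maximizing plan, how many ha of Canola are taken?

3

Sort by value density: Maize 49/8≈6.12, Canola 45/15≈3, Rice 54/30≈1.8, Sunflower 34/20≈1.7, Barley 44/27≈1.63, Soy 18/13≈1.38.
Maize: take in full, 8 ha for value 49 → 3 left.
3 ha left: a 3/15 share of Canola gives 45×3/15 = 9.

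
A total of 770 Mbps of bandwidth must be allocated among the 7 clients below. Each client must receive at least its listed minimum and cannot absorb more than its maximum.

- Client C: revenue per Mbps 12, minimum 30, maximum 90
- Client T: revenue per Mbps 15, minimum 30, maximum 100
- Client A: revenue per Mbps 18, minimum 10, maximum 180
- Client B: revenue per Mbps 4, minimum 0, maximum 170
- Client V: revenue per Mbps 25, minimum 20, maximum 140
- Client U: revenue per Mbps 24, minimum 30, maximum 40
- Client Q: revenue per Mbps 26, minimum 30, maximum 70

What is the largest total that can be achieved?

Meeting every minimum uses 30+30+10+0+20+30+30 = 150 Mbps, leaving 620.
Order the clients by revenue per Mbps: Client Q 26 > Client V 25 > Client U 24 > Client A 18 > Client T 15 > Client C 12 > Client B 4.
Give Client Q 40 more to hit its cap of 70 ; 580 left.
Client V takes 120 more to reach its cap of 140 ; 460 left.
Client U takes 10 more to reach its cap of 40 ; 450 left.
Client A takes 170 more to reach its cap of 180 ; 280 left.
Give Client T 70 more to hit its cap of 100 ; 210 left.
Give Client C 60 more to hit its cap of 90 ; 150 left.
Only 150 left; Client B takes them to reach 150.
Total = 12×90 + 15×100 + 18×180 + 4×150 + 25×140 + 24×40 + 26×70 = 12700.

12700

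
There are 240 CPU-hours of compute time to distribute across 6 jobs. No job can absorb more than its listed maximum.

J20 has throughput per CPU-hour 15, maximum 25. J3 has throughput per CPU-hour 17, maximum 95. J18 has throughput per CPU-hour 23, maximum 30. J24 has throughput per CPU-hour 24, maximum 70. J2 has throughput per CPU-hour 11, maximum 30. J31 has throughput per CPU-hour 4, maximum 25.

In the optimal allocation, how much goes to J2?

Highest throughput per CPU-hour first: J24 24 > J18 23 > J3 17 > J20 15 > J2 11 > J31 4.
J24: +70 to 70 (cap) ; 170 left.
Give J18 30 to hit its cap of 30 ; 140 left.
J3 takes 95 to reach its cap of 95 ; 45 left.
Give J20 25 to hit its cap of 25 ; 20 left.
J2: +20 (room for 30) → 20. Pool exhausted.

20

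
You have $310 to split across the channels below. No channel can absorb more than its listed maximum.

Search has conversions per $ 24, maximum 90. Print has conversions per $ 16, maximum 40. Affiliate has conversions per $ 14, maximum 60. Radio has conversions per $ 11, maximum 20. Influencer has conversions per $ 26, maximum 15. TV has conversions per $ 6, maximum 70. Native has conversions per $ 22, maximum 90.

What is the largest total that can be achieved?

6175

Order the channels by conversions per $: Influencer 26 > Search 24 > Native 22 > Print 16 > Affiliate 14 > Radio 11 > TV 6.
Give Influencer 15 to hit its cap of 15 — 295 left.
Give Search 90 to hit its cap of 90 — 205 left.
Give Native 90 to hit its cap of 90 — 115 left.
Print takes 40 to reach its cap of 40 — 75 left.
Affiliate: +60 to 60 (cap) — 15 left.
Radio has room for 20 but only 15 remain, so it gets 15.
Total = 24×90 + 16×40 + 14×60 + 11×15 + 26×15 + 22×90 = 6175.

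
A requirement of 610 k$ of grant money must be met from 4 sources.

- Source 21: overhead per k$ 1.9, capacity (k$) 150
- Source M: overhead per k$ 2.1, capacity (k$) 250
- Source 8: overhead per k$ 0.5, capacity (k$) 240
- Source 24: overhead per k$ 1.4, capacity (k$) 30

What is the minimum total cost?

846

Fill from the cheapest source first.
Source 8 (0.5): use full 240 → 370 k$ to go.
Source 24 at 1.4: take all 30 k$ → 340 still needed.
Take 150 from Source 21 at 1.9 → need 190 more.
Source M at 2.1: take 190 of its 250 → requirement met.
Cost = 240×0.5 + 30×1.4 + 150×1.9 + 190×2.1 = 846.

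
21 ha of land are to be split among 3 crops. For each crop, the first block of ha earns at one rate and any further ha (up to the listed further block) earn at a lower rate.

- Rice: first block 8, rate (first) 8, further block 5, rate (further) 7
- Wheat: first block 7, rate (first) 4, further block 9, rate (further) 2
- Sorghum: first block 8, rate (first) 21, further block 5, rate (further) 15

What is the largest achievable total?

307

Treat each block as its own option and order by rate: Sorghum/first 21 > Sorghum/second 15 > Rice/first 8 > Rice/second 7 > Wheat/first 4 > Wheat/second 2.
Sorghum first at 21: fill all 8 → 13 left.
Sorghum/second (15): +5 → 8 left.
Rice first at 8: fill all 8 → 0 left.
Total = 21×8 + 15×5 + 8×8 = 307.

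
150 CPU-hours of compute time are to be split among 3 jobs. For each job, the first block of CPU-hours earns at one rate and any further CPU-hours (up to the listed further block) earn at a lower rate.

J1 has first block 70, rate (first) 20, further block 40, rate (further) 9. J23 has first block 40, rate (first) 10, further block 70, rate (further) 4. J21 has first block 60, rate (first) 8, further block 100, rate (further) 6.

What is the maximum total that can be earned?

2160

Treat each block as its own option and order by rate: J1/tier1 20 > J23/tier1 10 > J1/tier2 9 > J21/tier1 8 > J21/tier2 6 > J23/tier2 4.
Fill J1 tier1 block (70 at 20) ; 80 left.
J23/tier1 (10): +40 ; 40 left.
Fill J1 tier2 block (40 at 9) ; 0 left.
Total = 20×70 + 10×40 + 9×40 = 2160.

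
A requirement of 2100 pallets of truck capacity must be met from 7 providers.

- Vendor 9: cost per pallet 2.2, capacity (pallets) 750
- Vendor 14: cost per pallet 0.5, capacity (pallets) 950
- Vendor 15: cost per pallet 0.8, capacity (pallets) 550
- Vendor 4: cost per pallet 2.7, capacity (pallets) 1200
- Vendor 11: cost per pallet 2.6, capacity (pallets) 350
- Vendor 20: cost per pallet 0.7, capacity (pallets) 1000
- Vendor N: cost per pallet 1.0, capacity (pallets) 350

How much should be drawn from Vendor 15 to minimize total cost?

Fill from the cheapest provider first.
Vendor 14 at 0.5: take all 950 pallets ; 1150 still needed.
Vendor 20 at 0.7: take all 1000 pallets ; 150 still needed.
Take 150 from Vendor 15 at 0.8 to finish.
Vendor N, Vendor 9, Vendor 11, Vendor 4: unused.

150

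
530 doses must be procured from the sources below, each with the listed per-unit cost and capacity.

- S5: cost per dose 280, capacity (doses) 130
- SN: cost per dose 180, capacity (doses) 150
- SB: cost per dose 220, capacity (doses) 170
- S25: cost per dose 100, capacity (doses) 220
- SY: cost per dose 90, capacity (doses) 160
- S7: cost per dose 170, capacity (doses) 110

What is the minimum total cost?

Cheapest first:
SY (90): use full 160 → 370 doses to go.
S25 (100): use full 220 → 150 doses to go.
S7 at 170: take all 110 doses → 40 still needed.
Take 40 from SN at 180 to finish.
SB, S5: unused.
Cost = 160×90 + 220×100 + 110×170 + 40×180 = 62300.

62300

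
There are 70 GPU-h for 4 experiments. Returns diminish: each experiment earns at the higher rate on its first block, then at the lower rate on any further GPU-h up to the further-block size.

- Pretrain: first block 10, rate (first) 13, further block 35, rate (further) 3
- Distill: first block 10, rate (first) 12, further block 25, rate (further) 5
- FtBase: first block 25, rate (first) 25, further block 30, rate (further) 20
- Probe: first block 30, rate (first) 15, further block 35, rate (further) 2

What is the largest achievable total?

1450

Treat each block as its own option and order by rate: FtBase/tier1 25 > FtBase/tier2 20 > Probe/tier1 15 > Pretrain/tier1 13 > Distill/tier1 12 > Distill/tier2 5 > Pretrain/tier2 3 > Probe/tier2 2.
FtBase tier1 at 25: fill all 25 ; 45 left.
Fill FtBase tier2 block (30 at 20) ; 15 left.
15 remain; put them into Probe tier1 at 15.
Total = 25×25 + 20×30 + 15×15 = 1450.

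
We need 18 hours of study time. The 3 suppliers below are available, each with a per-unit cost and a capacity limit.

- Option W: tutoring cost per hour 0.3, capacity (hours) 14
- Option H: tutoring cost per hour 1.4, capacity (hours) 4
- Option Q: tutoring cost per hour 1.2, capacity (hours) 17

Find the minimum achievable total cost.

9

Fill from the cheapest supplier first.
Take 14 from Option W at 0.3 ; need 4 more.
Option Q (1.2): take the remaining 4 ; done.
Option H: unused.
Cost = 14×0.3 + 4×1.2 = 9.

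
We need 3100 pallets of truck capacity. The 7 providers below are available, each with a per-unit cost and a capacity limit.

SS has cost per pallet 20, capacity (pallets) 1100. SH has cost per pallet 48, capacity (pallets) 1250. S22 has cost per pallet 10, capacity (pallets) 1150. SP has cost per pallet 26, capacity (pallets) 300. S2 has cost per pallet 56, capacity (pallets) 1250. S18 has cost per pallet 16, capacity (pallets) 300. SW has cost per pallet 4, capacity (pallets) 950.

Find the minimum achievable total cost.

Fill from the cheapest provider first.
Take 950 from SW at 4 ; need 2150 more.
S22 (10): use full 1150 ; 1000 pallets to go.
S18 (16): use full 300 ; 700 pallets to go.
SS at 20: take 700 of its 1100 ; requirement met.
SP, SH, S2: unused.
Cost = 950×4 + 1150×10 + 300×16 + 700×20 = 34100.

34100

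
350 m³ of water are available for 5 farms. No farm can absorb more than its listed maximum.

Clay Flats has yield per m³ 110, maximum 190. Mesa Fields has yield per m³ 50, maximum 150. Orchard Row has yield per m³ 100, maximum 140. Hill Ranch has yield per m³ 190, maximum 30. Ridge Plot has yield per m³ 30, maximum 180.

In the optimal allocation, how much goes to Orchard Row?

Highest yield per m³ first: Hill Ranch 190 > Clay Flats 110 > Orchard Row 100 > Mesa Fields 50 > Ridge Plot 30.
Hill Ranch: +30 to 30 (cap) → 320 left.
Clay Flats: +190 to 190 (cap) → 130 left.
Orchard Row: +130 (room for 140) → 130. Pool exhausted.

130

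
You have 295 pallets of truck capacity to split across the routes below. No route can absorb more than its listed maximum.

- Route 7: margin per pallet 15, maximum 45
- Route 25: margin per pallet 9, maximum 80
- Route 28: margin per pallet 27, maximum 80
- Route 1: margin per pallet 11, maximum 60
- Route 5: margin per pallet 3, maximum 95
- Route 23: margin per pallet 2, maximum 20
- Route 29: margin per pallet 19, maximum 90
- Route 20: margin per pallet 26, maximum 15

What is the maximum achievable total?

Highest margin per pallet first: Route 28 27 > Route 20 26 > Route 29 19 > Route 7 15 > Route 1 11 > Route 25 9 > Route 5 3 > Route 23 2.
Route 28: +80 to 80 (cap) — 215 left.
Route 20: +15 to 15 (cap) — 200 left.
Give Route 29 90 to hit its cap of 90 — 110 left.
Route 7: +45 to 45 (cap) — 65 left.
Give Route 1 60 to hit its cap of 60 — 5 left.
Only 5 left; Route 25 takes them to reach 5.
Total = 15×45 + 9×5 + 27×80 + 11×60 + 19×90 + 26×15 = 5640.

5640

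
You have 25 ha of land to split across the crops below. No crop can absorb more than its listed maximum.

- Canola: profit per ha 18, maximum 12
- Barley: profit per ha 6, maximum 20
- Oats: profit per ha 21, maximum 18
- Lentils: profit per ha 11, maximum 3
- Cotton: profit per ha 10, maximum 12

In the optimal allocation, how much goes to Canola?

7

Order the crops by profit per ha: Oats 21 > Canola 18 > Lentils 11 > Cotton 10 > Barley 6.
Give Oats 18 to hit its cap of 18 — 7 left.
Canola has room for 12 but only 7 remain, so it gets 7.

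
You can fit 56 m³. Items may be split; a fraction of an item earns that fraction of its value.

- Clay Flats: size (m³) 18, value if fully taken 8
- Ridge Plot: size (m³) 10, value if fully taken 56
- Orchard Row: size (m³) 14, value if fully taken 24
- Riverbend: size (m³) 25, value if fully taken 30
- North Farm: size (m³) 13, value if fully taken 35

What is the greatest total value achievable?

Best value per unit of size first: Ridge Plot 56/10≈5.6, North Farm 35/13≈2.69, Orchard Row 24/14≈1.71, Riverbend 30/25≈1.2, Clay Flats 8/18≈0.444.
Ridge Plot: take in full, 10 m³ for value 56 — 46 left.
All 13 m³ of North Farm fit (value 35) — 33 remain.
Take all of Orchard Row (14 m³, value 24) — 19 m³ left.
19 m³ left: a 19/25 share of Riverbend gives 30×19/25 = 22.8.
Total value = 137.8.

137.8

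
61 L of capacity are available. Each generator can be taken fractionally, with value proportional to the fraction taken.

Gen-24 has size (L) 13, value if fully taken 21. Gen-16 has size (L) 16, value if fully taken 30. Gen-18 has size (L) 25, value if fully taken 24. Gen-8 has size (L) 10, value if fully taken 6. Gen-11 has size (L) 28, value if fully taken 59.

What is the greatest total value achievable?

Best value per unit of size first: Gen-11 59/28≈2.11, Gen-16 30/16≈1.88, Gen-24 21/13≈1.62, Gen-18 24/25≈0.96, Gen-8 6/10≈0.6.
All 28 L of Gen-11 fit (value 59) → 33 remain.
Gen-16: take in full, 16 L for value 30 → 17 left.
All 13 L of Gen-24 fit (value 21) → 4 remain.
Only 4 L remain; take 4/25 of Gen-18 for value 24×4/25 = 3.84.
Total value = 113.84.

113.84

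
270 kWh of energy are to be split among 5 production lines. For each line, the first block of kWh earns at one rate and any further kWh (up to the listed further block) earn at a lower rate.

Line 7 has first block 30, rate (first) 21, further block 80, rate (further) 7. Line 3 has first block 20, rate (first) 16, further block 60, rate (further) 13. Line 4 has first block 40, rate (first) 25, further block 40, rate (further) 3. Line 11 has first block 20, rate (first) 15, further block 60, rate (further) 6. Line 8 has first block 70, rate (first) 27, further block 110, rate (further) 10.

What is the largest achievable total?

Rank every tier by rate: Line 8/T1 27 > Line 4/T1 25 > Line 7/T1 21 > Line 3/T1 16 > Line 11/T1 15 > Line 3/T2 13 > Line 8/T2 10 > Line 7/T2 7 > Line 11/T2 6 > Line 4/T2 3.
Line 8 T1 at 27: fill all 70 ; 200 left.
Fill Line 4 T1 block (40 at 25) ; 160 left.
Line 7 T1 at 21: fill all 30 ; 130 left.
Fill Line 3 T1 block (20 at 16) ; 110 left.
Line 11 T1 at 15: fill all 20 ; 90 left.
Fill Line 3 T2 block (60 at 13) ; 30 left.
30 remain; put them into Line 8 T2 at 10.
Total = 27×70 + 25×40 + 21×30 + 16×20 + 15×20 + 13×60 + 10×30 = 5220.

5220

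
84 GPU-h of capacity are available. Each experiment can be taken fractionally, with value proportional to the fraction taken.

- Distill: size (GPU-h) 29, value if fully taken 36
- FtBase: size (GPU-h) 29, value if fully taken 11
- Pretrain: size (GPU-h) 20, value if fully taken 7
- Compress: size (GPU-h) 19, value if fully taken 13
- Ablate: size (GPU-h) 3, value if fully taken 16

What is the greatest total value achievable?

77.4

Sort by value density: Ablate 16/3≈5.33, Distill 36/29≈1.24, Compress 13/19≈0.684, FtBase 11/29≈0.379, Pretrain 7/20≈0.35.
All 3 GPU-h of Ablate fit (value 16) ; 81 remain.
All 29 GPU-h of Distill fit (value 36) ; 52 remain.
Compress: take in full, 19 GPU-h for value 13 ; 33 left.
FtBase: take in full, 29 GPU-h for value 11 ; 4 left.
Fill the last 4 GPU-h with part of Pretrain: 4/20 of it earns 1.4.
Total value = 77.4.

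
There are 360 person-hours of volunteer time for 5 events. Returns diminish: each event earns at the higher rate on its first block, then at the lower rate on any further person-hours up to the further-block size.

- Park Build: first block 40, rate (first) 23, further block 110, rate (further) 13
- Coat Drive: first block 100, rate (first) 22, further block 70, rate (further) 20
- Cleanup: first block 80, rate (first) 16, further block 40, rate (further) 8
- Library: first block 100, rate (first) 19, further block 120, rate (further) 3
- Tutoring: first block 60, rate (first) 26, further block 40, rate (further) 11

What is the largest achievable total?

Rank every tier by rate: Tutoring/tier1 26 > Park Build/tier1 23 > Coat Drive/tier1 22 > Coat Drive/tier2 20 > Library/tier1 19 > Cleanup/tier1 16 > Park Build/tier2 13 > Tutoring/tier2 11 > Cleanup/tier2 8 > Library/tier2 3.
Tutoring tier1 at 26: fill all 60 ; 300 left.
Park Build tier1 at 23: fill all 40 ; 260 left.
Coat Drive/tier1 (22): +100 ; 160 left.
Coat Drive/tier2 (20): +70 ; 90 left.
Library tier1 at 19: only 90 left, fill 90.
Total = 26×60 + 23×40 + 22×100 + 20×70 + 19×90 = 7790.

7790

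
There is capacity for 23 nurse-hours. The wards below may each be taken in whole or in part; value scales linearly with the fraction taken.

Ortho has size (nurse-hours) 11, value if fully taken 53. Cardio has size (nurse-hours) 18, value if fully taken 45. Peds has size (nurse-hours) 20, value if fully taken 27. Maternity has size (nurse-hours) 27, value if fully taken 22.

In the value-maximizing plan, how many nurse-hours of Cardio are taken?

Best value per unit of size first: Ortho 53/11≈4.82, Cardio 45/18≈2.5, Peds 27/20≈1.35, Maternity 22/27≈0.815.
Ortho: take in full, 11 nurse-hours for value 53 → 12 left.
Fill the last 12 nurse-hours with part of Cardio: 12/18 of it earns 30.

12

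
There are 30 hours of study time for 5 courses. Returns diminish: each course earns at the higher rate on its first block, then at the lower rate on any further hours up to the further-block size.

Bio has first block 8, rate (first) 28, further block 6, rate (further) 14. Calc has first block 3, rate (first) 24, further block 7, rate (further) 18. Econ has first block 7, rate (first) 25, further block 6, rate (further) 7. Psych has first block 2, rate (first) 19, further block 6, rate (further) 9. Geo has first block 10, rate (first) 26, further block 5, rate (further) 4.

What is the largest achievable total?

769

Rank every tier by rate: Bio/first 28 > Geo/first 26 > Econ/first 25 > Calc/first 24 > Psych/first 19 > Calc/second 18 > Bio/second 14 > Psych/second 9 > Econ/second 7 > Geo/second 4.
Bio first at 28: fill all 8 → 22 left.
Geo/first (26): +10 → 12 left.
Econ first at 25: fill all 7 → 5 left.
Calc/first (24): +3 → 2 left.
Fill Psych first block (2 at 19) → 0 left.
Total = 28×8 + 26×10 + 25×7 + 24×3 + 19×2 = 769.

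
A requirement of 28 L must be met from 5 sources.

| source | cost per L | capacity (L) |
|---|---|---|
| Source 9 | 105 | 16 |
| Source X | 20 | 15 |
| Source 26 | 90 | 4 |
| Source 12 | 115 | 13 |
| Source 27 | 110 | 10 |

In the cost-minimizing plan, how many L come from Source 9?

9

Use sources in increasing cost order.
Source X (20): use full 15 — 13 L to go.
Source 26 (90): use full 4 — 9 L to go.
Take 9 from Source 9 at 105 to finish.
Source 27, Source 12: unused.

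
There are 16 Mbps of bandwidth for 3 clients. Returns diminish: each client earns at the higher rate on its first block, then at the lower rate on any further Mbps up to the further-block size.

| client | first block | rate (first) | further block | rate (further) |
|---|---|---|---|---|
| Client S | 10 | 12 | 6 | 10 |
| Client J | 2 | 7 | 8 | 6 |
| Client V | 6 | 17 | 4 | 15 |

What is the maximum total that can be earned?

234

Rank every tier by rate: Client V/first 17 > Client V/second 15 > Client S/first 12 > Client S/second 10 > Client J/first 7 > Client J/second 6.
Client V/first (17): +6 ; 10 left.
Fill Client V second block (4 at 15) ; 6 left.
Client S/first: +6 of 10 at 12; pool empty.
Total = 17×6 + 15×4 + 12×6 = 234.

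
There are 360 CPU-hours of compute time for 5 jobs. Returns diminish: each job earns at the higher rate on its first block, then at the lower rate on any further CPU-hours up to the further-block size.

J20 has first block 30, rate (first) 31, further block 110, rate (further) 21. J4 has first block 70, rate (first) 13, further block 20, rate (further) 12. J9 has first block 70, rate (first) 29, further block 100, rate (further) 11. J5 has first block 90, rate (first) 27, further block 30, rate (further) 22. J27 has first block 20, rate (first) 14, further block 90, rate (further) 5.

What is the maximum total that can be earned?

8770

Treat each block as its own option and order by rate: J20/first 31 > J9/first 29 > J5/first 27 > J5/second 22 > J20/second 21 > J27/first 14 > J4/first 13 > J4/second 12 > J9/second 11 > J27/second 5.
J20/first (31): +30 ; 330 left.
Fill J9 first block (70 at 29) ; 260 left.
Fill J5 first block (90 at 27) ; 170 left.
J5 second at 22: fill all 30 ; 140 left.
J20/second (21): +110 ; 30 left.
Fill J27 first block (20 at 14) ; 10 left.
J4 first at 13: only 10 left, fill 10.
Total = 31×30 + 29×70 + 27×90 + 22×30 + 21×110 + 14×20 + 13×10 = 8770.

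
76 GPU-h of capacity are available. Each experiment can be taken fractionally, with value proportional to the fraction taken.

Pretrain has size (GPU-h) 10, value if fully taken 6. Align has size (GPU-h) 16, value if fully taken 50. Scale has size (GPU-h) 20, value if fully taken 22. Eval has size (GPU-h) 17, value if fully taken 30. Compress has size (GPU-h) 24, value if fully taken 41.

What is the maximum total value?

Sort by value density: Align 50/16≈3.12, Eval 30/17≈1.76, Compress 41/24≈1.71, Scale 22/20≈1.1, Pretrain 6/10≈0.6.
All 16 GPU-h of Align fit (value 50) → 60 remain.
All 17 GPU-h of Eval fit (value 30) → 43 remain.
All 24 GPU-h of Compress fit (value 41) → 19 remain.
Only 19 GPU-h remain; take 19/20 of Scale for value 22×19/20 = 20.9.
Total value = 141.9.

141.9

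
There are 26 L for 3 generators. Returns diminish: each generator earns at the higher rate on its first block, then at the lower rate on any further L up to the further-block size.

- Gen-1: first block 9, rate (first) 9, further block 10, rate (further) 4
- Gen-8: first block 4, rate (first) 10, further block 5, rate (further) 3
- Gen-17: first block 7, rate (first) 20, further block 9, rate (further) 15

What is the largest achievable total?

369

Treat each block as its own option and order by rate: Gen-17/T1 20 > Gen-17/T2 15 > Gen-8/T1 10 > Gen-1/T1 9 > Gen-1/T2 4 > Gen-8/T2 3.
Gen-17/T1 (20): +7 — 19 left.
Gen-17 T2 at 15: fill all 9 — 10 left.
Gen-8/T1 (10): +4 — 6 left.
Gen-1/T1: +6 of 9 at 9; pool empty.
Total = 20×7 + 15×9 + 10×4 + 9×6 = 369.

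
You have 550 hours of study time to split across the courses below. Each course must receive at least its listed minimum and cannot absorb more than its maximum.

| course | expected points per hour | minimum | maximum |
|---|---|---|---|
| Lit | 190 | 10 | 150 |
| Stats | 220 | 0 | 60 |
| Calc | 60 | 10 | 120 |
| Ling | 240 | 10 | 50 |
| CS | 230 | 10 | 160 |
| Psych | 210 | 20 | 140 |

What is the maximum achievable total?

116700

Meeting every minimum uses 10+0+10+10+10+20 = 60 hours, leaving 490.
Rank by expected points per hour: Ling 240 > CS 230 > Stats 220 > Psych 210 > Lit 190 > Calc 60.
Ling takes 40 more to reach its cap of 50 — 450 left.
Give CS 150 more to hit its cap of 160 — 300 left.
Stats: +60 to 60 (cap) — 240 left.
Psych: +120 to 140 (cap) — 120 left.
Lit has room for 140 more but only 120 remain, so it gets 130.
Total = 190×130 + 220×60 + 60×10 + 240×50 + 230×160 + 210×140 = 116700.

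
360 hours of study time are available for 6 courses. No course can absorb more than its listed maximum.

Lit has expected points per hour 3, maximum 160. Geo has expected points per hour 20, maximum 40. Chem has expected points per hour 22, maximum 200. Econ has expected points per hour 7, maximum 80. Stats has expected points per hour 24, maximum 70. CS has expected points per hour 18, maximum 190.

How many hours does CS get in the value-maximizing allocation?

50

Highest expected points per hour first: Stats 24 > Chem 22 > Geo 20 > CS 18 > Econ 7 > Lit 3.
Give Stats 70 to hit its cap of 70 — 290 left.
Give Chem 200 to hit its cap of 200 — 90 left.
Geo: +40 to 40 (cap) — 50 left.
Only 50 left; CS takes them to reach 50.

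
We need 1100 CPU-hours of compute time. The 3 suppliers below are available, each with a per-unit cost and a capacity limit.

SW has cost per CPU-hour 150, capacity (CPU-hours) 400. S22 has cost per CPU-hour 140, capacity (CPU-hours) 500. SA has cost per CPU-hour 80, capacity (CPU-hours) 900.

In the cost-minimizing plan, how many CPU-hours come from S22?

200

Fill from the cheapest supplier first.
Take 900 from SA at 80 — need 200 more.
S22 at 140: take 200 of its 500 — requirement met.
SW: unused.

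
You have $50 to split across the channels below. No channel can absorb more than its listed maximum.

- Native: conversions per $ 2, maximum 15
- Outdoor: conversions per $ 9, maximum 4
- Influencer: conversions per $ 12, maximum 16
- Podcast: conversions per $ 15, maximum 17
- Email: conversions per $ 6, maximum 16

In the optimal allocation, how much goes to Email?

Highest conversions per $ first: Podcast 15 > Influencer 12 > Outdoor 9 > Email 6 > Native 2.
Podcast: +17 to 17 (cap) → 33 left.
Influencer: +16 to 16 (cap) → 17 left.
Outdoor: +4 to 4 (cap) → 13 left.
Email has room for 16 but only 13 remain, so it gets 13.

13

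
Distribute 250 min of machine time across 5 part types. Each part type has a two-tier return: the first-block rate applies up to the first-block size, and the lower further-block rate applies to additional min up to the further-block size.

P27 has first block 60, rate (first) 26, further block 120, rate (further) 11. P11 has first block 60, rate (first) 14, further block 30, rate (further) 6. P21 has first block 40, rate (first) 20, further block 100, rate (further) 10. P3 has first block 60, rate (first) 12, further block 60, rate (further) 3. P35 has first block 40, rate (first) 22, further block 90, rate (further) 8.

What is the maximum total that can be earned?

4680

Order all 10 blocks by rate: P27/first 26 > P35/first 22 > P21/first 20 > P11/first 14 > P3/first 12 > P27/second 11 > P21/second 10 > P35/second 8 > P11/second 6 > P3/second 3.
Fill P27 first block (60 at 26) → 190 left.
P35/first (22): +40 → 150 left.
P21 first at 20: fill all 40 → 110 left.
Fill P11 first block (60 at 14) → 50 left.
50 remain; put them into P3 first at 12.
Total = 26×60 + 22×40 + 20×40 + 14×60 + 12×50 = 4680.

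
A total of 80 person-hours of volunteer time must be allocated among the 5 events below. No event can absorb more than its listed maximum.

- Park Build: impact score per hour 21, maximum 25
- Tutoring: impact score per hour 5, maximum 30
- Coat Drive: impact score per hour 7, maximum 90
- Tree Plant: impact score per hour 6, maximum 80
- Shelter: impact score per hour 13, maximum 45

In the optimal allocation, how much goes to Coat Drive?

Highest impact score per hour first: Park Build 21 > Shelter 13 > Coat Drive 7 > Tree Plant 6 > Tutoring 5.
Park Build takes 25 to reach its cap of 25 — 55 left.
Shelter takes 45 to reach its cap of 45 — 10 left.
Coat Drive has room for 90 but only 10 remain, so it gets 10.

10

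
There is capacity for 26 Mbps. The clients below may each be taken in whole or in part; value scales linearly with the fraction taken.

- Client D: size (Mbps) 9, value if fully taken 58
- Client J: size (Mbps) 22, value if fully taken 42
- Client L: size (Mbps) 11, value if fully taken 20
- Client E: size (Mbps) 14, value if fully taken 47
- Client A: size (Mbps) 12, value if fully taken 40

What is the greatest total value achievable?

Rank by value-to-size ratio: Client D 58/9≈6.44, Client E 47/14≈3.36, Client A 40/12≈3.33, Client J 42/22≈1.91, Client L 20/11≈1.82.
Take all of Client D (9 Mbps, value 58) ; 17 Mbps left.
All 14 Mbps of Client E fit (value 47) ; 3 remain.
3 Mbps left: a 3/12 share of Client A gives 40×3/12 = 10.
Total value = 115.

115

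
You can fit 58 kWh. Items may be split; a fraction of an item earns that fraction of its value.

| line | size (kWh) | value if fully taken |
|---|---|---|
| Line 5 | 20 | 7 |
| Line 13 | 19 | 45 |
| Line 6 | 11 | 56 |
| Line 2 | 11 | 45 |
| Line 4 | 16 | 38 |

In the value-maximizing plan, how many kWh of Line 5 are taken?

1

Sort by value density: Line 6 56/11≈5.09, Line 2 45/11≈4.09, Line 4 38/16≈2.38, Line 13 45/19≈2.37, Line 5 7/20≈0.35.
All 11 kWh of Line 6 fit (value 56) ; 47 remain.
All 11 kWh of Line 2 fit (value 45) ; 36 remain.
Take all of Line 4 (16 kWh, value 38) ; 20 kWh left.
Take all of Line 13 (19 kWh, value 45) ; 1 kWh left.
1 kWh left: a 1/20 share of Line 5 gives 7×1/20 = 0.35.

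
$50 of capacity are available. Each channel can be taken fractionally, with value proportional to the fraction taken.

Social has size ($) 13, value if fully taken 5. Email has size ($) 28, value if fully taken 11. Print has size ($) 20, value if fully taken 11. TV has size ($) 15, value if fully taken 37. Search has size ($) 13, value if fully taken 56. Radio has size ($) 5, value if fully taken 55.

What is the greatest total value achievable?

157.35

Best value per unit of size first: Radio 55/5≈11, Search 56/13≈4.31, TV 37/15≈2.47, Print 11/20≈0.55, Email 11/28≈0.393, Social 5/13≈0.385.
Take all of Radio (5 $, value 55) → 45 $ left.
Take all of Search (13 $, value 56) → 32 $ left.
TV: take in full, 15 $ for value 37 → 17 left.
Only 17 $ remain; take 17/20 of Print for value 11×17/20 = 9.35.
Total value = 157.35.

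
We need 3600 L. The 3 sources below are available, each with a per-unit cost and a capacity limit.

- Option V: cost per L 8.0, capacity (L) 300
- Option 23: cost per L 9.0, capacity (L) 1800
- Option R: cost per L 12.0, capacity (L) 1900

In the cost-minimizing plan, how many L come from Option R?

Fill from the cheapest source first.
Option V (8.0): use full 300 ; 3300 L to go.
Option 23 at 9.0: take all 1800 L ; 1500 still needed.
Take 1500 from Option R at 12.0 to finish.

1500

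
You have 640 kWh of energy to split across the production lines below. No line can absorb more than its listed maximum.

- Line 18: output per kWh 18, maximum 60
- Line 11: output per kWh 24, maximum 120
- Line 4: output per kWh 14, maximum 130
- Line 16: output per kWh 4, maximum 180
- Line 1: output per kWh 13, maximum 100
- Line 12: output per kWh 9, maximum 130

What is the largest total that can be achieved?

8650

Order the production lines by output per kWh: Line 11 24 > Line 18 18 > Line 4 14 > Line 1 13 > Line 12 9 > Line 16 4.
Give Line 11 120 to hit its cap of 120 — 520 left.
Line 18: +60 to 60 (cap) — 460 left.
Give Line 4 130 to hit its cap of 130 — 330 left.
Line 1: +100 to 100 (cap) — 230 left.
Line 12 takes 130 to reach its cap of 130 — 100 left.
Line 16: +100 (room for 180) → 100. Pool exhausted.
Total = 18×60 + 24×120 + 14×130 + 4×100 + 13×100 + 9×130 = 8650.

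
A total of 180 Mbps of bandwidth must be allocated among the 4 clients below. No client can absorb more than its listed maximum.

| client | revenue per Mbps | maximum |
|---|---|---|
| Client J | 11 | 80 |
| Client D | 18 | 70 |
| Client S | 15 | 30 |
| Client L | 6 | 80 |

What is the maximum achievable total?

2590

Highest revenue per Mbps first: Client D 18 > Client S 15 > Client J 11 > Client L 6.
Client D takes 70 to reach its cap of 70 — 110 left.
Client S: +30 to 30 (cap) — 80 left.
Client J: +80 to 80 (cap) — 0 left.
Total = 11×80 + 18×70 + 15×30 = 2590.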